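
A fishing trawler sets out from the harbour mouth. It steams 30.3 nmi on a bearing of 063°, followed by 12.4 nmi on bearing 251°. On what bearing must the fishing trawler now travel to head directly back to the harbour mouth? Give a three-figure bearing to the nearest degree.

Leg 1 (063°, 30.3 nmi): east 30.3 sin 63° = 27.00, north 30.3 cos 63° = 13.76
Leg 2 (251°, 12.4 nmi): east 12.4 sin 251° = -11.72, north 12.4 cos 251° = -4.04
Net displacement: 15.27 east, 9.72 north. Direction back to start is (-15.27, -9.72): bearing = atan2(-15.27, -9.72) mod 360° = 237.53° ≈ 238°.

238°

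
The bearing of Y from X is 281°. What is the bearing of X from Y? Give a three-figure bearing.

101°

Back-bearing = 281° − 180° = 101°.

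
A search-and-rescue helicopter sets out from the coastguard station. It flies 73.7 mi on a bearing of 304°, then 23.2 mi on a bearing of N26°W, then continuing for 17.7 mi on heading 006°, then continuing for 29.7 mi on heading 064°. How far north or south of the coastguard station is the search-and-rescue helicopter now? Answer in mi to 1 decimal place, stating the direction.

92.7 mi north

Leg 1 (304°, 73.7 mi): east 73.7 sin 304° = -61.10, north 73.7 cos 304° = 41.21
Leg 2 (N26°W, 23.2 mi): east 23.2 sin 334° = -10.17, north 23.2 cos 334° = 20.85
Leg 3 (006°, 17.7 mi): east 17.7 sin 6° = 1.85, north 17.7 cos 6° = 17.60
Leg 4 (064°, 29.7 mi): east 29.7 sin 64° = 26.69, north 29.7 cos 64° = 13.02
Net north component: 92.69 mi.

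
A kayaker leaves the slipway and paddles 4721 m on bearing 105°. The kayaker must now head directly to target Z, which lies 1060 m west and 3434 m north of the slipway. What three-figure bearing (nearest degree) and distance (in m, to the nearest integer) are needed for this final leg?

Leg 1 (105°, 4721 m): east 4721 sin 105° = 4560.14, north 4721 cos 105° = -1221.88
Current position: (4560.14, -1221.88). Target: (-1060, 3434). Remaining: Δeast = -5620.14, Δnorth = 4655.88.
Bearing = atan2(-5620.14, 4655.88) mod 360° = 309.64°; distance = √((-5620.14)² + (4655.88)²) = 7298.163 m.

310°, 7298 m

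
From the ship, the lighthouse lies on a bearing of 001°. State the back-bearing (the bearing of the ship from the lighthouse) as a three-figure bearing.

Back-bearing = 001° + 180° = 181°.

181°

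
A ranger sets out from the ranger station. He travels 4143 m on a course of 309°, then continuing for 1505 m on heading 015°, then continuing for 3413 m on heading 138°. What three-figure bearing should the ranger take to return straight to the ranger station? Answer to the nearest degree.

160°

Leg 1 (309°, 4143 m): east 4143 sin 309° = -3219.72, north 4143 cos 309° = 2607.27
Leg 2 (015°, 1505 m): east 1505 sin 15° = 389.52, north 1505 cos 15° = 1453.72
Leg 3 (138°, 3413 m): east 3413 sin 138° = 2283.74, north 3413 cos 138° = -2536.35
Net displacement: -546.45 east, 1524.64 north. Direction back to start is (546.45, -1524.64): bearing = atan2(546.45, -1524.64) mod 360° = 160.28° ≈ 160°.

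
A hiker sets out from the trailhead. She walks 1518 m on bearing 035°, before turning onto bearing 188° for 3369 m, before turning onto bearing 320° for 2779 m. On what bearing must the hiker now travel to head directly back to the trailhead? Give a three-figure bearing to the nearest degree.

Leg 1 (035°, 1518 m): east 1518 sin 35° = 870.69, north 1518 cos 35° = 1243.47
Leg 2 (188°, 3369 m): east 3369 sin 188° = -468.87, north 3369 cos 188° = -3336.21
Leg 3 (320°, 2779 m): east 2779 sin 320° = -1786.31, north 2779 cos 320° = 2128.84
Net displacement: -1384.49 east, 36.10 north. Direction back to start is (1384.49, -36.10): bearing = atan2(1384.49, -36.10) mod 360° = 91.49° ≈ 091°.

091°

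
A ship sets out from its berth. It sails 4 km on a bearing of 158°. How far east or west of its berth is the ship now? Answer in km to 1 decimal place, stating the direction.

1.5 km east

Leg 1 (158°, 4 km): east 4 sin 158° = 1.50, north 4 cos 158° = -3.71
Net east component: 1.50 km.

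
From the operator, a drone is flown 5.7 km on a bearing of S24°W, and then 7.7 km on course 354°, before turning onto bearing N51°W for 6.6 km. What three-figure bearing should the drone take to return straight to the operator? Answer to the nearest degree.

129°

Leg 1 (S24°W, 5.7 km): east 5.7 sin 204° = -2.32, north 5.7 cos 204° = -5.21
Leg 2 (354°, 7.7 km): east 7.7 sin 354° = -0.80, north 7.7 cos 354° = 7.66
Leg 3 (N51°W, 6.6 km): east 6.6 sin 309° = -5.13, north 6.6 cos 309° = 4.15
Net displacement: -8.25 east, 6.60 north. Direction back to start is (8.25, -6.60): bearing = atan2(8.25, -6.60) mod 360° = 128.67° ≈ 129°.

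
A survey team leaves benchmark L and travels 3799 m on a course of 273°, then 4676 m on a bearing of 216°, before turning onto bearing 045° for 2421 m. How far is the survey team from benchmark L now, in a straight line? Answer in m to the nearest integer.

Leg 1 (273°, 3799 m): east 3799 sin 273° = -3793.79, north 3799 cos 273° = 198.82
Leg 2 (216°, 4676 m): east 4676 sin 216° = -2748.48, north 4676 cos 216° = -3782.96
Leg 3 (045°, 2421 m): east 2421 sin 45° = 1711.91, north 2421 cos 45° = 1711.91
Net: -4830.37 east, -1872.23 north. Distance = √((-4830.37)² + (-1872.23)²) = 5180.517 m.

5181 m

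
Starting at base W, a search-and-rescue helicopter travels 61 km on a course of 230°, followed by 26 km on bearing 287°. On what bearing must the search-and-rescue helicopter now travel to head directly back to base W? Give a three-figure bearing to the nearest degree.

Leg 1 (230°, 61 km): east 61 sin 230° = -46.73, north 61 cos 230° = -39.21
Leg 2 (287°, 26 km): east 26 sin 287° = -24.86, north 26 cos 287° = 7.60
Net displacement: -71.59 east, -31.61 north. Direction back to start is (71.59, 31.61): bearing = atan2(71.59, 31.61) mod 360° = 66.18° ≈ 066°.

066°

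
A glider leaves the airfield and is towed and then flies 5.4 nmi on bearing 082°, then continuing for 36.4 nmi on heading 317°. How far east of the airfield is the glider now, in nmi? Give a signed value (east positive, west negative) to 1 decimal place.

-19.5 nmi

Leg 1 (082°, 5.4 nmi): east 5.4 sin 82° = 5.35, north 5.4 cos 82° = 0.75
Leg 2 (317°, 36.4 nmi): east 36.4 sin 317° = -24.82, north 36.4 cos 317° = 26.62
Net east component: -19.48 nmi.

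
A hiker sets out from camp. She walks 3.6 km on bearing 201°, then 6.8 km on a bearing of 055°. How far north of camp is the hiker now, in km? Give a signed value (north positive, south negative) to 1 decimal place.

0.5 km

Leg 1 (201°, 3.6 km): east 3.6 sin 201° = -1.29, north 3.6 cos 201° = -3.36
Leg 2 (055°, 6.8 km): east 6.8 sin 55° = 5.57, north 6.8 cos 55° = 3.90
Net north component: 0.54 km.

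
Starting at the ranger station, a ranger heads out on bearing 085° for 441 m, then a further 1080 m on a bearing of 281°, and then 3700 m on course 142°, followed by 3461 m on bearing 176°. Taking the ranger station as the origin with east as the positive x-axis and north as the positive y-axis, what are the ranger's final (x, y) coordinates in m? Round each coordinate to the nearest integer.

(1899, -6124)

Leg 1 (085°, 441 m): east 441 sin 85° = 439.32, north 441 cos 85° = 38.44
Leg 2 (281°, 1080 m): east 1080 sin 281° = -1060.16, north 1080 cos 281° = 206.07
Leg 3 (142°, 3700 m): east 3700 sin 142° = 2277.95, north 3700 cos 142° = -2915.64
Leg 4 (176°, 3461 m): east 3461 sin 176° = 241.43, north 3461 cos 176° = -3452.57
Summing: 1898.54 m east, -6123.70 m north → (1899, -6124).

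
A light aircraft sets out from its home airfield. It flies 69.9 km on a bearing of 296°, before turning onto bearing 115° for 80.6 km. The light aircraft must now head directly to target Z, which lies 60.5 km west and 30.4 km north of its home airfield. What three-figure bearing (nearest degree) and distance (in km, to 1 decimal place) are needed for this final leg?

296°, 78.4 km

Leg 1 (296°, 69.9 km): east 69.9 sin 296° = -62.83, north 69.9 cos 296° = 30.64
Leg 2 (115°, 80.6 km): east 80.6 sin 115° = 73.05, north 80.6 cos 115° = -34.06
Current position: (10.22, -3.42). Target: (-60.5, 30.4). Remaining: Δeast = -70.72, Δnorth = 33.82.
Bearing = atan2(-70.72, 33.82) mod 360° = 295.56°; distance = √((-70.72)² + (33.82)²) = 78.394 km.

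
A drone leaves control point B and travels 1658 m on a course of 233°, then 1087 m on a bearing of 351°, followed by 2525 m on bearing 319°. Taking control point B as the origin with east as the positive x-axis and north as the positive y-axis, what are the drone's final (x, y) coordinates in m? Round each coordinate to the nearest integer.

Leg 1 (233°, 1658 m): east 1658 sin 233° = -1324.14, north 1658 cos 233° = -997.81
Leg 2 (351°, 1087 m): east 1087 sin 351° = -170.04, north 1087 cos 351° = 1073.62
Leg 3 (319°, 2525 m): east 2525 sin 319° = -1656.55, north 2525 cos 319° = 1905.64
Summing: -3150.73 m east, 1981.45 m north → (-3151, 1981).

(-3151, 1981)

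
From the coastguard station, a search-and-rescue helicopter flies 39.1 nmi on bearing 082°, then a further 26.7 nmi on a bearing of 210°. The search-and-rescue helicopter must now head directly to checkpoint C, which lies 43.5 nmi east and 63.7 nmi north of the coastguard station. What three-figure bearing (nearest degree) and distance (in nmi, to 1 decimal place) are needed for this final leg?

013°, 83.4 nmi

Leg 1 (082°, 39.1 nmi): east 39.1 sin 82° = 38.72, north 39.1 cos 82° = 5.44
Leg 2 (210°, 26.7 nmi): east 26.7 sin 210° = -13.35, north 26.7 cos 210° = -23.12
Current position: (25.37, -17.68). Target: (43.5, 63.7). Remaining: Δeast = 18.13, Δnorth = 81.38.
Bearing = atan2(18.13, 81.38) mod 360° = 12.56°; distance = √((18.13)² + (81.38)²) = 83.376 nmi.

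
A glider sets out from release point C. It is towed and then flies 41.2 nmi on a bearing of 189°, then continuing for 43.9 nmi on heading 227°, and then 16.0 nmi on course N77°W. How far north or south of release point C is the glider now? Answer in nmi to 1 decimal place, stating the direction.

67.0 nmi south

Leg 1 (189°, 41.2 nmi): east 41.2 sin 189° = -6.45, north 41.2 cos 189° = -40.69
Leg 2 (227°, 43.9 nmi): east 43.9 sin 227° = -32.11, north 43.9 cos 227° = -29.94
Leg 3 (N77°W, 16.0 nmi): east 16.0 sin 283° = -15.59, north 16.0 cos 283° = 3.60
Net north component: -67.03 nmi.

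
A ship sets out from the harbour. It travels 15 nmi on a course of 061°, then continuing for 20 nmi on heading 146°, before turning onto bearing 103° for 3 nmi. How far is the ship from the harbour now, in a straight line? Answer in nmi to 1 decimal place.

Leg 1 (061°, 15 nmi): east 15 sin 61° = 13.12, north 15 cos 61° = 7.27
Leg 2 (146°, 20 nmi): east 20 sin 146° = 11.18, north 20 cos 146° = -16.58
Leg 3 (103°, 3 nmi): east 3 sin 103° = 2.92, north 3 cos 103° = -0.67
Net: 27.23 east, -9.98 north. Distance = √((27.23)² + (-9.98)²) = 28.999 nmi.

29.0 nmi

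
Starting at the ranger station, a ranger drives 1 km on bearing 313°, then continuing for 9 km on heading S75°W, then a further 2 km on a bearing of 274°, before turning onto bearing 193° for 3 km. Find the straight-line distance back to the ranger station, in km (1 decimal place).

12.9 km

Leg 1 (313°, 1 km): east 1 sin 313° = -0.73, north 1 cos 313° = 0.68
Leg 2 (S75°W, 9 km): east 9 sin 255° = -8.69, north 9 cos 255° = -2.33
Leg 3 (274°, 2 km): east 2 sin 274° = -2.00, north 2 cos 274° = 0.14
Leg 4 (193°, 3 km): east 3 sin 193° = -0.67, north 3 cos 193° = -2.92
Net: -12.09 east, -4.43 north. Distance = √((-12.09)² + (-4.43)²) = 12.881 km.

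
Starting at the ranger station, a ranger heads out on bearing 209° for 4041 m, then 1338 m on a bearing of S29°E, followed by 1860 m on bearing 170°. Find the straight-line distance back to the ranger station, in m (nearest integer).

6610 m

Leg 1 (209°, 4041 m): east 4041 sin 209° = -1959.12, north 4041 cos 209° = -3534.34
Leg 2 (S29°E, 1338 m): east 1338 sin 151° = 648.68, north 1338 cos 151° = -1170.24
Leg 3 (170°, 1860 m): east 1860 sin 170° = 322.99, north 1860 cos 170° = -1831.74
Net: -987.45 east, -6536.32 north. Distance = √((-987.45)² + (-6536.32)²) = 6610.489 m.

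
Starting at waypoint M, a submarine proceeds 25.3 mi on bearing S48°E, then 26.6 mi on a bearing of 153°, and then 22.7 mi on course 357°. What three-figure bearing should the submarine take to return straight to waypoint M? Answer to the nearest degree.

301°

Leg 1 (S48°E, 25.3 mi): east 25.3 sin 132° = 18.80, north 25.3 cos 132° = -16.93
Leg 2 (153°, 26.6 mi): east 26.6 sin 153° = 12.08, north 26.6 cos 153° = -23.70
Leg 3 (357°, 22.7 mi): east 22.7 sin 357° = -1.19, north 22.7 cos 357° = 22.67
Net displacement: 29.69 east, -17.96 north. Direction back to start is (-29.69, 17.96): bearing = atan2(-29.69, 17.96) mod 360° = 301.17° ≈ 301°.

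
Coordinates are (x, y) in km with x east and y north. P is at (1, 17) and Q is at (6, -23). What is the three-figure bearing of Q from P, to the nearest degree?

173°

Δeast = 6 − 1 = 5.00; Δnorth = -23 − 17 = -40.00.
Bearing = atan2(Δeast, Δnorth) mod 360° = 172.87° ≈ 173°.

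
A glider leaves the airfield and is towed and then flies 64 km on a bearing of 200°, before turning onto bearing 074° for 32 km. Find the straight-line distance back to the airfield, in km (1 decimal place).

52.1 km

Leg 1 (200°, 64 km): east 64 sin 200° = -21.89, north 64 cos 200° = -60.14
Leg 2 (074°, 32 km): east 32 sin 74° = 30.76, north 32 cos 74° = 8.82
Net: 8.87 east, -51.32 north. Distance = √((8.87)² + (-51.32)²) = 52.081 km.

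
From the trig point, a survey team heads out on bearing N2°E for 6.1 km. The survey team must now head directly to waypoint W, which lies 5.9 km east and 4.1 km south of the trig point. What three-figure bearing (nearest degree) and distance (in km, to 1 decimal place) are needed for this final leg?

151°, 11.7 km

Leg 1 (N2°E, 6.1 km): east 6.1 sin 2° = 0.21, north 6.1 cos 2° = 6.10
Current position: (0.21, 6.10). Target: (5.9, -4.1). Remaining: Δeast = 5.69, Δnorth = -10.20.
Bearing = atan2(5.69, -10.20) mod 360° = 150.85°; distance = √((5.69)² + (-10.20)²) = 11.675 km.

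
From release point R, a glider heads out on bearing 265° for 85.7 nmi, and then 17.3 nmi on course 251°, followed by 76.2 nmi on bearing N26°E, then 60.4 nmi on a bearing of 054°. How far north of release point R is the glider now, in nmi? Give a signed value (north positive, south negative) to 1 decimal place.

90.9 nmi

Leg 1 (265°, 85.7 nmi): east 85.7 sin 265° = -85.37, north 85.7 cos 265° = -7.47
Leg 2 (251°, 17.3 nmi): east 17.3 sin 251° = -16.36, north 17.3 cos 251° = -5.63
Leg 3 (N26°E, 76.2 nmi): east 76.2 sin 26° = 33.40, north 76.2 cos 26° = 68.49
Leg 4 (054°, 60.4 nmi): east 60.4 sin 54° = 48.86, north 60.4 cos 54° = 35.50
Net north component: 90.89 nmi.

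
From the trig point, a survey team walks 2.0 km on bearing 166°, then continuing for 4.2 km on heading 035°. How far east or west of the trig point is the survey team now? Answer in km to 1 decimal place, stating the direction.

2.9 km east

Leg 1 (166°, 2.0 km): east 2.0 sin 166° = 0.48, north 2.0 cos 166° = -1.94
Leg 2 (035°, 4.2 km): east 4.2 sin 35° = 2.41, north 4.2 cos 35° = 3.44
Net east component: 2.89 km.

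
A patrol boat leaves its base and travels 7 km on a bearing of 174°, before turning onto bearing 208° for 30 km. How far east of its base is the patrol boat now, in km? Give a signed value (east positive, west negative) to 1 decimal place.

Leg 1 (174°, 7 km): east 7 sin 174° = 0.73, north 7 cos 174° = -6.96
Leg 2 (208°, 30 km): east 30 sin 208° = -14.08, north 30 cos 208° = -26.49
Net east component: -13.35 km.

-13.4 km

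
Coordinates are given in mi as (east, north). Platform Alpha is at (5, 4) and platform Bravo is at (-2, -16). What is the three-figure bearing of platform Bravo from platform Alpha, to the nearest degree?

Δeast = -2 − 5 = -7.00; Δnorth = -16 − 4 = -20.00.
Bearing = atan2(Δeast, Δnorth) mod 360° = 199.29° ≈ 199°.

199°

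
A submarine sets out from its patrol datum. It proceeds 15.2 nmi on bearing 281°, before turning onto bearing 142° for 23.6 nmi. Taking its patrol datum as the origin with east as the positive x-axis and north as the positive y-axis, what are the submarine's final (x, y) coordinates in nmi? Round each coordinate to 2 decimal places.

Leg 1 (281°, 15.2 nmi): east 15.2 sin 281° = -14.92, north 15.2 cos 281° = 2.90
Leg 2 (142°, 23.6 nmi): east 23.6 sin 142° = 14.53, north 23.6 cos 142° = -18.60
Summing: -0.39 nmi east, -15.70 nmi north → (-0.39, -15.70).

(-0.39, -15.70)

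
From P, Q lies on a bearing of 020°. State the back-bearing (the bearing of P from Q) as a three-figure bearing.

Back-bearing = 020° + 180° = 200°.

200°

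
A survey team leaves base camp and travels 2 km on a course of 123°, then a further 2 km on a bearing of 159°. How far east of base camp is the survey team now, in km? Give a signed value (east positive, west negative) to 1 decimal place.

2.4 km

Leg 1 (123°, 2 km): east 2 sin 123° = 1.68, north 2 cos 123° = -1.09
Leg 2 (159°, 2 km): east 2 sin 159° = 0.72, north 2 cos 159° = -1.87
Net east component: 2.39 km.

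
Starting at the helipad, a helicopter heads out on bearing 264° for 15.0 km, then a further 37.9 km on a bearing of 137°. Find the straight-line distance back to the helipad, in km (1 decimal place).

Leg 1 (264°, 15.0 km): east 15.0 sin 264° = -14.92, north 15.0 cos 264° = -1.57
Leg 2 (137°, 37.9 km): east 37.9 sin 137° = 25.85, north 37.9 cos 137° = -27.72
Net: 10.93 east, -29.29 north. Distance = √((10.93)² + (-29.29)²) = 31.259 km.

31.3 km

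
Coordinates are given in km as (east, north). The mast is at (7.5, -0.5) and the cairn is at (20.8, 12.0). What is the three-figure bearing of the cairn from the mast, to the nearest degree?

047°

Δeast = 20.8 − 7.5 = 13.30; Δnorth = 12.0 − -0.5 = 12.50.
Bearing = atan2(Δeast, Δnorth) mod 360° = 46.78° ≈ 047°.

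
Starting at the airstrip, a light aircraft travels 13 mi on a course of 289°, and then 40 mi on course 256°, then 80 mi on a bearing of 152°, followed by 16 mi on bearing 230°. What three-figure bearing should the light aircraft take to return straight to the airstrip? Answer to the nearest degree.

Leg 1 (289°, 13 mi): east 13 sin 289° = -12.29, north 13 cos 289° = 4.23
Leg 2 (256°, 40 mi): east 40 sin 256° = -38.81, north 40 cos 256° = -9.68
Leg 3 (152°, 80 mi): east 80 sin 152° = 37.56, north 80 cos 152° = -70.64
Leg 4 (230°, 16 mi): east 16 sin 230° = -12.26, north 16 cos 230° = -10.28
Net displacement: -25.80 east, -86.36 north. Direction back to start is (25.80, 86.36): bearing = atan2(25.80, 86.36) mod 360° = 16.63° ≈ 017°.

017°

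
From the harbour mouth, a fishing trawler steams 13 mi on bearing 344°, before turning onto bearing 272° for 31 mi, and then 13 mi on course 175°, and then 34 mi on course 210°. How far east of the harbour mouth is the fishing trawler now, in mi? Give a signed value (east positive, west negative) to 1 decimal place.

-50.4 mi

Leg 1 (344°, 13 mi): east 13 sin 344° = -3.58, north 13 cos 344° = 12.50
Leg 2 (272°, 31 mi): east 31 sin 272° = -30.98, north 31 cos 272° = 1.08
Leg 3 (175°, 13 mi): east 13 sin 175° = 1.13, north 13 cos 175° = -12.95
Leg 4 (210°, 34 mi): east 34 sin 210° = -17.00, north 34 cos 210° = -29.44
Net east component: -50.43 mi.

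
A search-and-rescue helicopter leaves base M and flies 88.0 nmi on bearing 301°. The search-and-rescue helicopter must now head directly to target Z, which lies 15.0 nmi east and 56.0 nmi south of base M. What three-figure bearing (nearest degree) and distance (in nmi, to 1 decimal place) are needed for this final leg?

Leg 1 (301°, 88.0 nmi): east 88.0 sin 301° = -75.43, north 88.0 cos 301° = 45.32
Current position: (-75.43, 45.32). Target: (15.0, -56.0). Remaining: Δeast = 90.43, Δnorth = -101.32.
Bearing = atan2(90.43, -101.32) mod 360° = 138.25°; distance = √((90.43)² + (-101.32)²) = 135.809 nmi.

138°, 135.8 nmi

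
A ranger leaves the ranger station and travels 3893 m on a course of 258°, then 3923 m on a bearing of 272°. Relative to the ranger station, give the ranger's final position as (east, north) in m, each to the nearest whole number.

(-7729, -672)

Leg 1 (258°, 3893 m): east 3893 sin 258° = -3807.93, north 3893 cos 258° = -809.40
Leg 2 (272°, 3923 m): east 3923 sin 272° = -3920.61, north 3923 cos 272° = 136.91
Summing: -7728.54 m east, -672.49 m north → (-7729, -672).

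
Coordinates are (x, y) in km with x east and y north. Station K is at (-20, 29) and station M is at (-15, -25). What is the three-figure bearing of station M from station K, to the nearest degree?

Δeast = -15 − -20 = 5.00; Δnorth = -25 − 29 = -54.00.
Bearing = atan2(Δeast, Δnorth) mod 360° = 174.71° ≈ 175°.

175°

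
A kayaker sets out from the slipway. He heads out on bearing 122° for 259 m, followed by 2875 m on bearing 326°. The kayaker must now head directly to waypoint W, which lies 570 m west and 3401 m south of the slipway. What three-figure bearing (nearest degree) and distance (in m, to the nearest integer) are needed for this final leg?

172°, 5706 m

Leg 1 (122°, 259 m): east 259 sin 122° = 219.64, north 259 cos 122° = -137.25
Leg 2 (326°, 2875 m): east 2875 sin 326° = -1607.68, north 2875 cos 326° = 2383.48
Current position: (-1388.04, 2246.23). Target: (-570, -3401). Remaining: Δeast = 818.04, Δnorth = -5647.23.
Bearing = atan2(818.04, -5647.23) mod 360° = 171.76°; distance = √((818.04)² + (-5647.23)²) = 5706.175 m.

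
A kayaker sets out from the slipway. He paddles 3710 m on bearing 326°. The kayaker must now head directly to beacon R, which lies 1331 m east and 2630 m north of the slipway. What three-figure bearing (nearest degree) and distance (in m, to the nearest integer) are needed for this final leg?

Leg 1 (326°, 3710 m): east 3710 sin 326° = -2074.61, north 3710 cos 326° = 3075.73
Current position: (-2074.61, 3075.73). Target: (1331, 2630). Remaining: Δeast = 3405.61, Δnorth = -445.73.
Bearing = atan2(3405.61, -445.73) mod 360° = 97.46°; distance = √((3405.61)² + (-445.73)²) = 3434.651 m.

097°, 3435 m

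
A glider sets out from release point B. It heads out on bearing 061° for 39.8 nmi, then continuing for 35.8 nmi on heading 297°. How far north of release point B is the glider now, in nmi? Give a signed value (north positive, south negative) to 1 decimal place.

35.5 nmi

Leg 1 (061°, 39.8 nmi): east 39.8 sin 61° = 34.81, north 39.8 cos 61° = 19.30
Leg 2 (297°, 35.8 nmi): east 35.8 sin 297° = -31.90, north 35.8 cos 297° = 16.25
Net north component: 35.55 nmi.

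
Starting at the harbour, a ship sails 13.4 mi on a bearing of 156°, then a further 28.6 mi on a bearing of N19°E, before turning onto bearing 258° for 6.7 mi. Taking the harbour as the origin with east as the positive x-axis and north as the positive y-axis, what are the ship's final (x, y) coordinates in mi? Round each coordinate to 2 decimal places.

(8.21, 13.41)

Leg 1 (156°, 13.4 mi): east 13.4 sin 156° = 5.45, north 13.4 cos 156° = -12.24
Leg 2 (N19°E, 28.6 mi): east 28.6 sin 19° = 9.31, north 28.6 cos 19° = 27.04
Leg 3 (258°, 6.7 mi): east 6.7 sin 258° = -6.55, north 6.7 cos 258° = -1.39
Summing: 8.21 mi east, 13.41 mi north → (8.21, 13.41).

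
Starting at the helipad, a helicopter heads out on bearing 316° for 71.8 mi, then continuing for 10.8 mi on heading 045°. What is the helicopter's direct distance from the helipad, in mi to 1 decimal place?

72.8 mi

Leg 1 (316°, 71.8 mi): east 71.8 sin 316° = -49.88, north 71.8 cos 316° = 51.65
Leg 2 (045°, 10.8 mi): east 10.8 sin 45° = 7.64, north 10.8 cos 45° = 7.64
Net: -42.24 east, 59.29 north. Distance = √((-42.24)² + (59.29)²) = 72.794 mi.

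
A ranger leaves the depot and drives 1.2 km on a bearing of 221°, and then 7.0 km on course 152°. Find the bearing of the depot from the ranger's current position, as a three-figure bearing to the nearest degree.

341°

Leg 1 (221°, 1.2 km): east 1.2 sin 221° = -0.79, north 1.2 cos 221° = -0.91
Leg 2 (152°, 7.0 km): east 7.0 sin 152° = 3.29, north 7.0 cos 152° = -6.18
Net displacement: 2.50 east, -7.09 north. Direction back to start is (-2.50, 7.09): bearing = atan2(-2.50, 7.09) mod 360° = 340.57° ≈ 341°.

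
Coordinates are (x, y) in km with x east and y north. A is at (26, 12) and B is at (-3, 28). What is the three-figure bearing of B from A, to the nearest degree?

Δeast = -3 − 26 = -29.00; Δnorth = 28 − 12 = 16.00.
Bearing = atan2(Δeast, Δnorth) mod 360° = 298.89° ≈ 299°.

299°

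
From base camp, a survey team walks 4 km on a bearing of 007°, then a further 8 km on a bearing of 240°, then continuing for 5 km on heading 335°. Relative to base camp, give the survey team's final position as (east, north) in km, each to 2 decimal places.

(-8.55, 4.50)

Leg 1 (007°, 4 km): east 4 sin 7° = 0.49, north 4 cos 7° = 3.97
Leg 2 (240°, 8 km): east 8 sin 240° = -6.93, north 8 cos 240° = -4.00
Leg 3 (335°, 5 km): east 5 sin 335° = -2.11, north 5 cos 335° = 4.53
Summing: -8.55 km east, 4.50 km north → (-8.55, 4.50).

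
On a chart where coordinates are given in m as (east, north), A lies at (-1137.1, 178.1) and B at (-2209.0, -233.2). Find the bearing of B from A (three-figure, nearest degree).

Δeast = -2209.0 − -1137.1 = -1071.90; Δnorth = -233.2 − 178.1 = -411.30.
Bearing = atan2(Δeast, Δnorth) mod 360° = 249.01° ≈ 249°.

249°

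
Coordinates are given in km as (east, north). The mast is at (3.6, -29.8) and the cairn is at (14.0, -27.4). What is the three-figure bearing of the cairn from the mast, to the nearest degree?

077°

Δeast = 14.0 − 3.6 = 10.40; Δnorth = -27.4 − -29.8 = 2.40.
Bearing = atan2(Δeast, Δnorth) mod 360° = 77.01° ≈ 077°.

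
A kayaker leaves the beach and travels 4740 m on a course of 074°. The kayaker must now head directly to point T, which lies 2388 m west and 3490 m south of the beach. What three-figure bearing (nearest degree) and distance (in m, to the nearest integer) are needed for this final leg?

235°, 8440 m

Leg 1 (074°, 4740 m): east 4740 sin 74° = 4556.38, north 4740 cos 74° = 1306.52
Current position: (4556.38, 1306.52). Target: (-2388, -3490). Remaining: Δeast = -6944.38, Δnorth = -4796.52.
Bearing = atan2(-6944.38, -4796.52) mod 360° = 235.37°; distance = √((-6944.38)² + (-4796.52)²) = 8439.848 m.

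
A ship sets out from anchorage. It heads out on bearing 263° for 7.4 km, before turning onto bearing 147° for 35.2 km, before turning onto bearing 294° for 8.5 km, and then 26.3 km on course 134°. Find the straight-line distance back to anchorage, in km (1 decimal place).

50.7 km

Leg 1 (263°, 7.4 km): east 7.4 sin 263° = -7.34, north 7.4 cos 263° = -0.90
Leg 2 (147°, 35.2 km): east 35.2 sin 147° = 19.17, north 35.2 cos 147° = -29.52
Leg 3 (294°, 8.5 km): east 8.5 sin 294° = -7.77, north 8.5 cos 294° = 3.46
Leg 4 (134°, 26.3 km): east 26.3 sin 134° = 18.92, north 26.3 cos 134° = -18.27
Net: 22.98 east, -45.24 north. Distance = √((22.98)² + (-45.24)²) = 50.738 km.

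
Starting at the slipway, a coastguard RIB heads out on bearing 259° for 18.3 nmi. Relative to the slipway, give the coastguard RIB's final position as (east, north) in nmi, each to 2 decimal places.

(-17.96, -3.49)

Leg 1 (259°, 18.3 nmi): east 18.3 sin 259° = -17.96, north 18.3 cos 259° = -3.49
Summing: -17.96 nmi east, -3.49 nmi north → (-17.96, -3.49).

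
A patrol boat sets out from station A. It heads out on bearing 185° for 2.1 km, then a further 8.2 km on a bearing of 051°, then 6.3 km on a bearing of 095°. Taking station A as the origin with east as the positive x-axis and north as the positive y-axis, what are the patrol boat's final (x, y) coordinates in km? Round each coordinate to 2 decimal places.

Leg 1 (185°, 2.1 km): east 2.1 sin 185° = -0.18, north 2.1 cos 185° = -2.09
Leg 2 (051°, 8.2 km): east 8.2 sin 51° = 6.37, north 8.2 cos 51° = 5.16
Leg 3 (095°, 6.3 km): east 6.3 sin 95° = 6.28, north 6.3 cos 95° = -0.55
Summing: 12.47 km east, 2.52 km north → (12.47, 2.52).

(12.47, 2.52)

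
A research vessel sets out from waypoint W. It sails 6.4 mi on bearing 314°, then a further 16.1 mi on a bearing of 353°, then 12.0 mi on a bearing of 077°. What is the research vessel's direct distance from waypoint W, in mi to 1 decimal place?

23.7 mi

Leg 1 (314°, 6.4 mi): east 6.4 sin 314° = -4.60, north 6.4 cos 314° = 4.45
Leg 2 (353°, 16.1 mi): east 16.1 sin 353° = -1.96, north 16.1 cos 353° = 15.98
Leg 3 (077°, 12.0 mi): east 12.0 sin 77° = 11.69, north 12.0 cos 77° = 2.70
Net: 5.13 east, 23.13 north. Distance = √((5.13)² + (23.13)²) = 23.687 mi.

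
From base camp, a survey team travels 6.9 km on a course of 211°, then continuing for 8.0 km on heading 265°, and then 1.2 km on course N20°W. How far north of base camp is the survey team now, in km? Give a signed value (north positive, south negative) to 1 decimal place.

Leg 1 (211°, 6.9 km): east 6.9 sin 211° = -3.55, north 6.9 cos 211° = -5.91
Leg 2 (265°, 8.0 km): east 8.0 sin 265° = -7.97, north 8.0 cos 265° = -0.70
Leg 3 (N20°W, 1.2 km): east 1.2 sin 340° = -0.41, north 1.2 cos 340° = 1.13
Net north component: -5.48 km.

-5.5 km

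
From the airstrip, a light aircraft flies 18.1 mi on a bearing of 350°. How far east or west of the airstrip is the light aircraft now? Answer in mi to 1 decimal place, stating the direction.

Leg 1 (350°, 18.1 mi): east 18.1 sin 350° = -3.14, north 18.1 cos 350° = 17.83
Net east component: -3.14 mi.

3.1 mi west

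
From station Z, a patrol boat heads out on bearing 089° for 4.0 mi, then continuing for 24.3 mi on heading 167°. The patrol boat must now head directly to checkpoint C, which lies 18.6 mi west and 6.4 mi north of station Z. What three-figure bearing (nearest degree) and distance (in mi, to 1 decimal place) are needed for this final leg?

Leg 1 (089°, 4.0 mi): east 4.0 sin 89° = 4.00, north 4.0 cos 89° = 0.07
Leg 2 (167°, 24.3 mi): east 24.3 sin 167° = 5.47, north 24.3 cos 167° = -23.68
Current position: (9.47, -23.61). Target: (-18.6, 6.4). Remaining: Δeast = -28.07, Δnorth = 30.01.
Bearing = atan2(-28.07, 30.01) mod 360° = 316.91°; distance = √((-28.07)² + (30.01)²) = 41.087 mi.

317°, 41.1 mi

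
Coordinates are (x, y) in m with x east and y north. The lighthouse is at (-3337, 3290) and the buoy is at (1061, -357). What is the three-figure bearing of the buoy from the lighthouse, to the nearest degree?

Δeast = 1061 − -3337 = 4398.00; Δnorth = -357 − 3290 = -3647.00.
Bearing = atan2(Δeast, Δnorth) mod 360° = 129.67° ≈ 130°.

130°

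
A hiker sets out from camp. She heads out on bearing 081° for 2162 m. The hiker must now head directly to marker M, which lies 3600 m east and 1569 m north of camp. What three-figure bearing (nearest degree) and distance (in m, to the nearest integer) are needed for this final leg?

Leg 1 (081°, 2162 m): east 2162 sin 81° = 2135.38, north 2162 cos 81° = 338.21
Current position: (2135.38, 338.21). Target: (3600, 1569). Remaining: Δeast = 1464.62, Δnorth = 1230.79.
Bearing = atan2(1464.62, 1230.79) mod 360° = 49.96°; distance = √((1464.62)² + (1230.79)²) = 1913.099 m.

050°, 1913 m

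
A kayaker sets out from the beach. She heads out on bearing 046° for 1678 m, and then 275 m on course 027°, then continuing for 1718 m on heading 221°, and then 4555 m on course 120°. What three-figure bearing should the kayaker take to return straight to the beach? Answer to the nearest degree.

298°

Leg 1 (046°, 1678 m): east 1678 sin 46° = 1207.05, north 1678 cos 46° = 1165.64
Leg 2 (027°, 275 m): east 275 sin 27° = 124.85, north 275 cos 27° = 245.03
Leg 3 (221°, 1718 m): east 1718 sin 221° = -1127.11, north 1718 cos 221° = -1296.59
Leg 4 (120°, 4555 m): east 4555 sin 120° = 3944.75, north 4555 cos 120° = -2277.50
Net displacement: 4149.54 east, -2163.43 north. Direction back to start is (-4149.54, 2163.43): bearing = atan2(-4149.54, 2163.43) mod 360° = 297.54° ≈ 298°.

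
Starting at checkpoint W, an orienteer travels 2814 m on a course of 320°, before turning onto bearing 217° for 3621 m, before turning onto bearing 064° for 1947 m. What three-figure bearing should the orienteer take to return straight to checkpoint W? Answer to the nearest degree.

Leg 1 (320°, 2814 m): east 2814 sin 320° = -1808.80, north 2814 cos 320° = 2155.65
Leg 2 (217°, 3621 m): east 3621 sin 217° = -2179.17, north 3621 cos 217° = -2891.86
Leg 3 (064°, 1947 m): east 1947 sin 64° = 1749.95, north 1947 cos 64° = 853.51
Net displacement: -2238.02 east, 117.30 north. Direction back to start is (2238.02, -117.30): bearing = atan2(2238.02, -117.30) mod 360° = 93.00° ≈ 093°.

093°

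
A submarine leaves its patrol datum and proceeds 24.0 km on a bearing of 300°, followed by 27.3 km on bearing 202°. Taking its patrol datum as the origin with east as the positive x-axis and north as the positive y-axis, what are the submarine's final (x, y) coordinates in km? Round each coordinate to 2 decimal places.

(-31.01, -13.31)

Leg 1 (300°, 24.0 km): east 24.0 sin 300° = -20.78, north 24.0 cos 300° = 12.00
Leg 2 (202°, 27.3 km): east 27.3 sin 202° = -10.23, north 27.3 cos 202° = -25.31
Summing: -31.01 km east, -13.31 km north → (-31.01, -13.31).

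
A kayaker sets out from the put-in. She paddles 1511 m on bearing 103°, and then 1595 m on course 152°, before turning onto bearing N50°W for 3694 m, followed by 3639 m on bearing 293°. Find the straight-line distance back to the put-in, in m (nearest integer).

Leg 1 (103°, 1511 m): east 1511 sin 103° = 1472.27, north 1511 cos 103° = -339.90
Leg 2 (152°, 1595 m): east 1595 sin 152° = 748.81, north 1595 cos 152° = -1408.30
Leg 3 (N50°W, 3694 m): east 3694 sin 310° = -2829.77, north 3694 cos 310° = 2374.46
Leg 4 (293°, 3639 m): east 3639 sin 293° = -3349.72, north 3639 cos 293° = 1421.87
Net: -3958.41 east, 2048.13 north. Distance = √((-3958.41)² + (2048.13)²) = 4456.881 m.

4457 m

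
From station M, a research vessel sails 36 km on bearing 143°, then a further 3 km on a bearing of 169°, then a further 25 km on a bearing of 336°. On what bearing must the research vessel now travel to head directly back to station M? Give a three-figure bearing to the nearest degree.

Leg 1 (143°, 36 km): east 36 sin 143° = 21.67, north 36 cos 143° = -28.75
Leg 2 (169°, 3 km): east 3 sin 169° = 0.57, north 3 cos 169° = -2.94
Leg 3 (336°, 25 km): east 25 sin 336° = -10.17, north 25 cos 336° = 22.84
Net displacement: 12.07 east, -8.86 north. Direction back to start is (-12.07, 8.86): bearing = atan2(-12.07, 8.86) mod 360° = 306.27° ≈ 306°.

306°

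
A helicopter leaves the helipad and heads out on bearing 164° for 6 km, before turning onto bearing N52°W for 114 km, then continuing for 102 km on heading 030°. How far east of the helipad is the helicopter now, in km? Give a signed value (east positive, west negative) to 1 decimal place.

-37.2 km

Leg 1 (164°, 6 km): east 6 sin 164° = 1.65, north 6 cos 164° = -5.77
Leg 2 (N52°W, 114 km): east 114 sin 308° = -89.83, north 114 cos 308° = 70.19
Leg 3 (030°, 102 km): east 102 sin 30° = 51.00, north 102 cos 30° = 88.33
Net east component: -37.18 km.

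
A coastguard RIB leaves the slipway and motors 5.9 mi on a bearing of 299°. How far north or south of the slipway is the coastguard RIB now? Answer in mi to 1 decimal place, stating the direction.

2.9 mi north

Leg 1 (299°, 5.9 mi): east 5.9 sin 299° = -5.16, north 5.9 cos 299° = 2.86
Net north component: 2.86 mi.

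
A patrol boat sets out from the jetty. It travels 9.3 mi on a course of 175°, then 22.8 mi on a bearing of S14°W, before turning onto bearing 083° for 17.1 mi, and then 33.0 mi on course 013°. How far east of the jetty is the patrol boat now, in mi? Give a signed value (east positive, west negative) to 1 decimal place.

19.7 mi

Leg 1 (175°, 9.3 mi): east 9.3 sin 175° = 0.81, north 9.3 cos 175° = -9.26
Leg 2 (S14°W, 22.8 mi): east 22.8 sin 194° = -5.52, north 22.8 cos 194° = -22.12
Leg 3 (083°, 17.1 mi): east 17.1 sin 83° = 16.97, north 17.1 cos 83° = 2.08
Leg 4 (013°, 33.0 mi): east 33.0 sin 13° = 7.42, north 33.0 cos 13° = 32.15
Net east component: 19.69 mi.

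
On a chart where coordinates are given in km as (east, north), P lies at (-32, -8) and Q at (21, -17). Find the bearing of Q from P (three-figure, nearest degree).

Δeast = 21 − -32 = 53.00; Δnorth = -17 − -8 = -9.00.
Bearing = atan2(Δeast, Δnorth) mod 360° = 99.64° ≈ 100°.

100°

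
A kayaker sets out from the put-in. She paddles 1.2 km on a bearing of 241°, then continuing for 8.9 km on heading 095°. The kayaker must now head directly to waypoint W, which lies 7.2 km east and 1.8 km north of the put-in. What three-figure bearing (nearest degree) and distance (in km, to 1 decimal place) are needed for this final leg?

349°, 3.2 km

Leg 1 (241°, 1.2 km): east 1.2 sin 241° = -1.05, north 1.2 cos 241° = -0.58
Leg 2 (095°, 8.9 km): east 8.9 sin 95° = 8.87, north 8.9 cos 95° = -0.78
Current position: (7.82, -1.36). Target: (7.2, 1.8). Remaining: Δeast = -0.62, Δnorth = 3.16.
Bearing = atan2(-0.62, 3.16) mod 360° = 348.95°; distance = √((-0.62)² + (3.16)²) = 3.217 km.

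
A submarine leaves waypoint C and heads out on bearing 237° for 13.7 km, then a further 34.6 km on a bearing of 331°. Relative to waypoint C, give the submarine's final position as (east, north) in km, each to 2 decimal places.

(-28.26, 22.80)

Leg 1 (237°, 13.7 km): east 13.7 sin 237° = -11.49, north 13.7 cos 237° = -7.46
Leg 2 (331°, 34.6 km): east 34.6 sin 331° = -16.77, north 34.6 cos 331° = 30.26
Summing: -28.26 km east, 22.80 km north → (-28.26, 22.80).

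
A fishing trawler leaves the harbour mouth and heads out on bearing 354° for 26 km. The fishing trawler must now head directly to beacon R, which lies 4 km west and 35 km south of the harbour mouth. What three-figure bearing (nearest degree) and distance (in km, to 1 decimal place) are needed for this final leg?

Leg 1 (354°, 26 km): east 26 sin 354° = -2.72, north 26 cos 354° = 25.86
Current position: (-2.72, 25.86). Target: (-4, -35). Remaining: Δeast = -1.28, Δnorth = -60.86.
Bearing = atan2(-1.28, -60.86) mod 360° = 181.21°; distance = √((-1.28)² + (-60.86)²) = 60.871 km.

181°, 60.9 km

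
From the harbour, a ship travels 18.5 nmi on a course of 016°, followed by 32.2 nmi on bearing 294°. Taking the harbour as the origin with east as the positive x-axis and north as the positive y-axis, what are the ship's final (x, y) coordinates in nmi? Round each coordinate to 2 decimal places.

Leg 1 (016°, 18.5 nmi): east 18.5 sin 16° = 5.10, north 18.5 cos 16° = 17.78
Leg 2 (294°, 32.2 nmi): east 32.2 sin 294° = -29.42, north 32.2 cos 294° = 13.10
Summing: -24.32 nmi east, 30.88 nmi north → (-24.32, 30.88).

(-24.32, 30.88)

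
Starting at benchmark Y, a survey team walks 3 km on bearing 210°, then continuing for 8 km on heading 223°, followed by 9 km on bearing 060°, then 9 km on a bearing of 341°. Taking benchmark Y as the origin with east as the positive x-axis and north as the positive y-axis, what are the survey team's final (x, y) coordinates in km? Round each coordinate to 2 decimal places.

(-2.09, 4.56)

Leg 1 (210°, 3 km): east 3 sin 210° = -1.50, north 3 cos 210° = -2.60
Leg 2 (223°, 8 km): east 8 sin 223° = -5.46, north 8 cos 223° = -5.85
Leg 3 (060°, 9 km): east 9 sin 60° = 7.79, north 9 cos 60° = 4.50
Leg 4 (341°, 9 km): east 9 sin 341° = -2.93, north 9 cos 341° = 8.51
Summing: -2.09 km east, 4.56 km north → (-2.09, 4.56).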